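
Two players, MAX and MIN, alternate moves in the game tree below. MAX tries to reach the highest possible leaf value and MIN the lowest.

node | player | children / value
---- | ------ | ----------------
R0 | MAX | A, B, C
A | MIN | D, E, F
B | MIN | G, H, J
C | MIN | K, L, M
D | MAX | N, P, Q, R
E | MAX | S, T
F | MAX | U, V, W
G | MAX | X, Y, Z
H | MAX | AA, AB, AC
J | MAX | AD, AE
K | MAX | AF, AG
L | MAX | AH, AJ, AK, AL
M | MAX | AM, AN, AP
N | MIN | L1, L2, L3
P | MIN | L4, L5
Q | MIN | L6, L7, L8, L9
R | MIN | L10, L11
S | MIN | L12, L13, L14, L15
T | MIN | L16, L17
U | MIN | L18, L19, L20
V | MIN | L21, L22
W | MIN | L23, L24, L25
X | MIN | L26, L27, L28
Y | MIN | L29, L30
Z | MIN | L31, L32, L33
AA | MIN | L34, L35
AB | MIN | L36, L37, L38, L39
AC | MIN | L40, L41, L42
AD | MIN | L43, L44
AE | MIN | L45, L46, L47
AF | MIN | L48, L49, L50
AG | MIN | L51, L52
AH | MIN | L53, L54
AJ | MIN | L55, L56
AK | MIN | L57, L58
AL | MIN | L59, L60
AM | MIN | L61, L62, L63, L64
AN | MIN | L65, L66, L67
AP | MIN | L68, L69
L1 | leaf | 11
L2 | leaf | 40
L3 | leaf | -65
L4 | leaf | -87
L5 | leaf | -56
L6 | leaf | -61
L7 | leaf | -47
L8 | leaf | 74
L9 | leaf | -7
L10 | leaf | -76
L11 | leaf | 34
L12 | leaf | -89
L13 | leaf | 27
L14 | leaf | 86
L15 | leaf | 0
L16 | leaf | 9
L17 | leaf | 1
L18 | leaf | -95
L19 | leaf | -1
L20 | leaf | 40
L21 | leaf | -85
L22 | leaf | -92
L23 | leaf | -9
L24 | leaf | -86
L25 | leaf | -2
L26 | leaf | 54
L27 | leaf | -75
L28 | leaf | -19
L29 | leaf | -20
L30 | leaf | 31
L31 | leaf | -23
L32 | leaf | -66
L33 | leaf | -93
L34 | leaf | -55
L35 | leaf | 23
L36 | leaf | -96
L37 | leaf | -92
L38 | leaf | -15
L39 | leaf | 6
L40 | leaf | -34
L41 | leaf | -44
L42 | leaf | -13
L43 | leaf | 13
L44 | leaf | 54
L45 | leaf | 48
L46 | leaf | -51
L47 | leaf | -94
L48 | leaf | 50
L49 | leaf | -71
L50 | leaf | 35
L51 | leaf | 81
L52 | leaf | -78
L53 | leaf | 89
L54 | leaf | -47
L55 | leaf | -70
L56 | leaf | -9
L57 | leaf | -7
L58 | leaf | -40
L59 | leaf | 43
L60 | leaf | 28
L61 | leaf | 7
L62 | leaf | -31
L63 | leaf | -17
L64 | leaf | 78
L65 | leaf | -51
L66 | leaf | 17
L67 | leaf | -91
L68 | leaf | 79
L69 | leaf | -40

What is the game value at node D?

-61

N (MIN): min(11, 40, -65) = -65
P (MIN): min(-87, -56) = -87
Q (MIN): min(-61, -47, 74, -7) = -61
R (MIN): min(-76, 34) = -76
D (MAX): max(-65, -87, -61, -76) = -61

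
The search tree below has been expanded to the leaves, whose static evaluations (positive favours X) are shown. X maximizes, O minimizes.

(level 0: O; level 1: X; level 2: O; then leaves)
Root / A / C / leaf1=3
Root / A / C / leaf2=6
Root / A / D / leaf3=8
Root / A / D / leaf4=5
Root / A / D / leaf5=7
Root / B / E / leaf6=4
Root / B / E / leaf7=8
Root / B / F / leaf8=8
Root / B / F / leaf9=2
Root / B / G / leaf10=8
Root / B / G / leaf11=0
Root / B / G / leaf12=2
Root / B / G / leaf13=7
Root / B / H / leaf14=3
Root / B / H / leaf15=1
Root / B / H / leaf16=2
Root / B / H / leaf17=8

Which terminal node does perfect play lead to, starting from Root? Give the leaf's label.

leaf6

C (O): min(3, 6) = 3
D (O): min(8, 5, 7) = 5
A (X): max(3, 5) = 5
E (O): min(4, 8) = 4
F (O): min(8, 2) = 2
G (O): min(8, 0, 2, 7) = 0
H (O): min(3, 1, 2, 8) = 1
B (X): max(4, 2, 0, 1) = 4
Root (O): min(5, 4) = 4
At Root, O picks B (lowest: 4).
At B, X picks E (highest: 4).
At E, O picks leaf6 (lowest: 4).
Terminal value 4.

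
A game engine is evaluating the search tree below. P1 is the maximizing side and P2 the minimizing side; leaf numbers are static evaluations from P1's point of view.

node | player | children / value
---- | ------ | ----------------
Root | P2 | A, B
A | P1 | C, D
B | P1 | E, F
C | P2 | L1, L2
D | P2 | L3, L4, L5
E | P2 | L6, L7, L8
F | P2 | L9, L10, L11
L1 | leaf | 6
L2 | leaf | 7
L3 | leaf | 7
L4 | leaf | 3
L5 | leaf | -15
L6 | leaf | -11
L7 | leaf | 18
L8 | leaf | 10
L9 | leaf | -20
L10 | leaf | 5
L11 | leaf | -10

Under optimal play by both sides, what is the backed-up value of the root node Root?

C (P2): min(6, 7) = 6
D (P2): min(7, 3, -15) = -15
A (P1): max(6, -15) = 6
E (P2): min(-11, 18, 10) = -11
F (P2): min(-20, 5, -10) = -20
B (P1): max(-11, -20) = -11
Root (P2): min(6, -11) = -11

-11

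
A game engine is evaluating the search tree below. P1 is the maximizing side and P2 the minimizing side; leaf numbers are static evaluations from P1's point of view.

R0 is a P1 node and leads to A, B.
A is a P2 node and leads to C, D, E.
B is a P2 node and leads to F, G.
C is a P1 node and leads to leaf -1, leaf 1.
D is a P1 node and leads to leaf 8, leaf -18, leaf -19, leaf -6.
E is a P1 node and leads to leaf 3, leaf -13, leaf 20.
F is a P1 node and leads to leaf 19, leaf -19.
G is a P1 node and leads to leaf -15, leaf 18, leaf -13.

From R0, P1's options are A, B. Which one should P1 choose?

B

C (P1): max(-1, 1) = 1
D (P1): max(8, -18, -19, -6) = 8
E (P1): max(3, -13, 20) = 20
A (P2): min(1, 8, 20) = 1
F (P1): max(19, -19) = 19
G (P1): max(-15, 18, -13) = 18
B (P2): min(19, 18) = 18
R0 (P1): max(1, 18) = 18
P1 at R0 wants the highest of {A=1, B=18}, so chooses B.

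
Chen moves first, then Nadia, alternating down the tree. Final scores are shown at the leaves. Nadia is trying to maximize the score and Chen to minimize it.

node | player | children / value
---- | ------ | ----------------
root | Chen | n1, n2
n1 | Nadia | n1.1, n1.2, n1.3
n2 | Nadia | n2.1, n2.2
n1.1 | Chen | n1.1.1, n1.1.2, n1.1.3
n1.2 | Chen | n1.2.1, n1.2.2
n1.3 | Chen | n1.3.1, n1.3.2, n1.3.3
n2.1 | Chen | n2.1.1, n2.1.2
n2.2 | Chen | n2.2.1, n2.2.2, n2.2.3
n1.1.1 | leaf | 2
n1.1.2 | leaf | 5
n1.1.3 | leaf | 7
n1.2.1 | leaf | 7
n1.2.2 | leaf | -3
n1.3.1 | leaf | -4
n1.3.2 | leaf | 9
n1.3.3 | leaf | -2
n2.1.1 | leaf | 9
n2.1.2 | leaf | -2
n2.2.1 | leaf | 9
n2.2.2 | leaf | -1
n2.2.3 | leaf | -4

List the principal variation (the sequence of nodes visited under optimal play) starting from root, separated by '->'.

n1.1 (Chen): min(2, 5, 7) = 2
n1.2 (Chen): min(7, -3) = -3
n1.3 (Chen): min(-4, 9, -2) = -4
n1 (Nadia): max(2, -3, -4) = 2
n2.1 (Chen): min(9, -2) = -2
n2.2 (Chen): min(9, -1, -4) = -4
n2 (Nadia): max(-2, -4) = -2
root (Chen): min(2, -2) = -2
At root, Chen picks n2 (lowest: -2).
At n2, Nadia picks n2.1 (highest: -2).
At n2.1, Chen picks n2.1.2 (lowest: -2).
Terminal value -2.

root -> n2 -> n2.1 -> n2.1.2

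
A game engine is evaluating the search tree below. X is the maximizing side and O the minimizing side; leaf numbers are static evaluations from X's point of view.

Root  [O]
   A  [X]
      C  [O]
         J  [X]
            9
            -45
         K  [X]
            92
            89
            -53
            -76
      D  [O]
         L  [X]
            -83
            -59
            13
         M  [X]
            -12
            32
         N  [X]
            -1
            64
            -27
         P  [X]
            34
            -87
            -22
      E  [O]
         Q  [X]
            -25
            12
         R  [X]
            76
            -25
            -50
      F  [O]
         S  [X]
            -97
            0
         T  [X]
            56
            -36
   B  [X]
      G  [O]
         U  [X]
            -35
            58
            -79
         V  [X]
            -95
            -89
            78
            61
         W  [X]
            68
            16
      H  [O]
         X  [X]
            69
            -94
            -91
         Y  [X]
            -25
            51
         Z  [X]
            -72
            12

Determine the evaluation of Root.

J (X): max(9, -45) = 9
K (X): max(92, 89, -53, -76) = 92
C (O): min(9, 92) = 9
L (X): max(-83, -59, 13) = 13
M (X): max(-12, 32) = 32
N (X): max(-1, 64, -27) = 64
P (X): max(34, -87, -22) = 34
D (O): min(13, 32, 64, 34) = 13
Q (X): max(-25, 12) = 12
R (X): max(76, -25, -50) = 76
E (O): min(12, 76) = 12
S (X): max(-97, 0) = 0
T (X): max(56, -36) = 56
F (O): min(0, 56) = 0
A (X): max(9, 13, 12, 0) = 13
U (X): max(-35, 58, -79) = 58
V (X): max(-95, -89, 78, 61) = 78
W (X): max(68, 16) = 68
G (O): min(58, 78, 68) = 58
X (X): max(69, -94, -91) = 69
Y (X): max(-25, 51) = 51
Z (X): max(-72, 12) = 12
H (O): min(69, 51, 12) = 12
B (X): max(58, 12) = 58
Root (O): min(13, 58) = 13

13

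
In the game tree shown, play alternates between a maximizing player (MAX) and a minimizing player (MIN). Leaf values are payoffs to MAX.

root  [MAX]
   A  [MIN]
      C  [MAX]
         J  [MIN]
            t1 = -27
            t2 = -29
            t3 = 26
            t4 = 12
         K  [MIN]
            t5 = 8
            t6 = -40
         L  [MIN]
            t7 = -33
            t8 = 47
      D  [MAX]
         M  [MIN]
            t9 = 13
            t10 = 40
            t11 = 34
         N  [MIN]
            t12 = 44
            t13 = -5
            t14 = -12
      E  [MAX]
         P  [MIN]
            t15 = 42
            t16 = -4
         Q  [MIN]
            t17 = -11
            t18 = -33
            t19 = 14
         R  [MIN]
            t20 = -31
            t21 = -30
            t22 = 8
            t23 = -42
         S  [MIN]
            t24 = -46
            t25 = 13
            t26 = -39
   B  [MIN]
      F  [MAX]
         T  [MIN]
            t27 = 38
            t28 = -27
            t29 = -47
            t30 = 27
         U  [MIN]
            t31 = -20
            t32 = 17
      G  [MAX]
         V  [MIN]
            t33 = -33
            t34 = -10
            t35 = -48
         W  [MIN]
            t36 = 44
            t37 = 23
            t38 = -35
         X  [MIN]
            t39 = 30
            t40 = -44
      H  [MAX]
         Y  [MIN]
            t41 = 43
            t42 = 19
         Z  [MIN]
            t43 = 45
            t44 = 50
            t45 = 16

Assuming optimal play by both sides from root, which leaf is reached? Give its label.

J (MIN): min(-27, -29, 26, 12) = -29
K (MIN): min(8, -40) = -40
L (MIN): min(-33, 47) = -33
C (MAX): max(-29, -40, -33) = -29
M (MIN): min(13, 40, 34) = 13
N (MIN): min(44, -5, -12) = -12
D (MAX): max(13, -12) = 13
P (MIN): min(42, -4) = -4
Q (MIN): min(-11, -33, 14) = -33
R (MIN): min(-31, -30, 8, -42) = -42
S (MIN): min(-46, 13, -39) = -46
E (MAX): max(-4, -33, -42, -46) = -4
A (MIN): min(-29, 13, -4) = -29
T (MIN): min(38, -27, -47, 27) = -47
U (MIN): min(-20, 17) = -20
F (MAX): max(-47, -20) = -20
V (MIN): min(-33, -10, -48) = -48
W (MIN): min(44, 23, -35) = -35
X (MIN): min(30, -44) = -44
G (MAX): max(-48, -35, -44) = -35
Y (MIN): min(43, 19) = 19
Z (MIN): min(45, 50, 16) = 16
H (MAX): max(19, 16) = 19
B (MIN): min(-20, -35, 19) = -35
root (MAX): max(-29, -35) = -29
At root, MAX picks A (highest: -29).
At A, MIN picks C (lowest: -29).
At C, MAX picks J (highest: -29).
At J, MIN picks t2 (lowest: -29).
Terminal value -29.

t2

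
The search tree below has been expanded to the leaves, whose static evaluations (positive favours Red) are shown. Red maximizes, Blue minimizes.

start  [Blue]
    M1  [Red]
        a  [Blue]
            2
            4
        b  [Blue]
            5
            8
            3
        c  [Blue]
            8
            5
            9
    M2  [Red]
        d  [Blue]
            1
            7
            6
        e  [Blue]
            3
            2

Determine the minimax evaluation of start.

a (Blue): min(2, 4) = 2
b (Blue): min(5, 8, 3) = 3
c (Blue): min(8, 5, 9) = 5
M1 (Red): max(2, 3, 5) = 5
d (Blue): min(1, 7, 6) = 1
e (Blue): min(3, 2) = 2
M2 (Red): max(1, 2) = 2
start (Blue): min(5, 2) = 2

2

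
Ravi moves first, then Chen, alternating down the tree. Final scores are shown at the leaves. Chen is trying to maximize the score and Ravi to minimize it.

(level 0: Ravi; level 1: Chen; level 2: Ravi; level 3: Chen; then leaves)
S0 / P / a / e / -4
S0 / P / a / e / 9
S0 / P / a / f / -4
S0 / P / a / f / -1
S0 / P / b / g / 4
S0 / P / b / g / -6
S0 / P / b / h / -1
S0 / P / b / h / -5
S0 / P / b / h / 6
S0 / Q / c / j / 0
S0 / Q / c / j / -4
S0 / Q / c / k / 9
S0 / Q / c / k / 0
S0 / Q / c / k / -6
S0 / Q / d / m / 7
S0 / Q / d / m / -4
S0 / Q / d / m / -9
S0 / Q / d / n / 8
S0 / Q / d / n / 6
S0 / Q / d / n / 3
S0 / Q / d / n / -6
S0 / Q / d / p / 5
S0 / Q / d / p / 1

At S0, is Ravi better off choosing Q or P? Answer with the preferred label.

j (Chen): max(0, -4) = 0
k (Chen): max(9, 0, -6) = 9
c (Ravi): min(0, 9) = 0
m (Chen): max(7, -4, -9) = 7
n (Chen): max(8, 6, 3, -6) = 8
p (Chen): max(5, 1) = 5
d (Ravi): min(7, 8, 5) = 5
Q (Chen): max(0, 5) = 5
e (Chen): max(-4, 9) = 9
f (Chen): max(-4, -1) = -1
a (Ravi): min(9, -1) = -1
g (Chen): max(4, -6) = 4
h (Chen): max(-1, -5, 6) = 6
b (Ravi): min(4, 6) = 4
P (Chen): max(-1, 4) = 4
Ravi prefers the lower value; Q=5, P=4. P is better since 4 < 5.

P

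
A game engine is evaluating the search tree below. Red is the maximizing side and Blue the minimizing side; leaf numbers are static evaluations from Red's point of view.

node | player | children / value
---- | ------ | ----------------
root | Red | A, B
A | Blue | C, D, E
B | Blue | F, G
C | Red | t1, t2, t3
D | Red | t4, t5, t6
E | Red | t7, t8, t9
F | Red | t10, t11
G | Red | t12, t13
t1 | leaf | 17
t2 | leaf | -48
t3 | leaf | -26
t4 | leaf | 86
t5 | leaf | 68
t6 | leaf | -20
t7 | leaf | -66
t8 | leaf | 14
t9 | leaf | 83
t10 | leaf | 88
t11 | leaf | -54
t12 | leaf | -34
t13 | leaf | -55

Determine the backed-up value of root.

C (Red): max(17, -48, -26) = 17
D (Red): max(86, 68, -20) = 86
E (Red): max(-66, 14, 83) = 83
A (Blue): min(17, 86, 83) = 17
F (Red): max(88, -54) = 88
G (Red): max(-34, -55) = -34
B (Blue): min(88, -34) = -34
root (Red): max(17, -34) = 17

17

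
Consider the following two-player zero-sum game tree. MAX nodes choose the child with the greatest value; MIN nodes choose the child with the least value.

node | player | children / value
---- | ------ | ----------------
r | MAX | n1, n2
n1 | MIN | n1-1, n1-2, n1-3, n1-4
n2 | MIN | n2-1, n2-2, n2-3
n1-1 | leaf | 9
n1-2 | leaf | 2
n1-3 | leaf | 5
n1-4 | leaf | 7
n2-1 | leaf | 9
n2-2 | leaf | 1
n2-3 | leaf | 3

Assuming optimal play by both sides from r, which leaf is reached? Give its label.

n1-2

n1 (MIN): min(9, 2, 5, 7) = 2
n2 (MIN): min(9, 1, 3) = 1
r (MAX): max(2, 1) = 2
At r, MAX picks n1 (highest: 2).
At n1, MIN picks n1-2 (lowest: 2).
Terminal value 2.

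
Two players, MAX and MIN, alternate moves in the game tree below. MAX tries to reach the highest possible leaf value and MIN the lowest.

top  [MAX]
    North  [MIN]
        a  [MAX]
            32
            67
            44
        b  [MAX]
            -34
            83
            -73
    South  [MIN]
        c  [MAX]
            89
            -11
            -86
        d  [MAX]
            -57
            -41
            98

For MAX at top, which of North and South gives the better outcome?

a (MAX): max(32, 67, 44) = 67
b (MAX): max(-34, 83, -73) = 83
North (MIN): min(67, 83) = 67
c (MAX): max(89, -11, -86) = 89
d (MAX): max(-57, -41, 98) = 98
South (MIN): min(89, 98) = 89
MAX prefers the higher value; North=67, South=89. South is better since 89 > 67.

South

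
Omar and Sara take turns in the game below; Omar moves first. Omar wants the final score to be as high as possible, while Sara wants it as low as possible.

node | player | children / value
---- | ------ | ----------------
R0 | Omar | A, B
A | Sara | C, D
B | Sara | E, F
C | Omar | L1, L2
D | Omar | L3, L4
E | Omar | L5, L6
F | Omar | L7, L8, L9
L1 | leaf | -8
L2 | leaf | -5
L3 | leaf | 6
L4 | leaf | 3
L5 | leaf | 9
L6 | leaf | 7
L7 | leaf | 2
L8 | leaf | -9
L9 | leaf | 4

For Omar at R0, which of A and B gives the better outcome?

B

C (Omar): max(-8, -5) = -5
D (Omar): max(6, 3) = 6
A (Sara): min(-5, 6) = -5
E (Omar): max(9, 7) = 9
F (Omar): max(2, -9, 4) = 4
B (Sara): min(9, 4) = 4
Omar prefers the higher value; A=-5, B=4. B is better since 4 > -5.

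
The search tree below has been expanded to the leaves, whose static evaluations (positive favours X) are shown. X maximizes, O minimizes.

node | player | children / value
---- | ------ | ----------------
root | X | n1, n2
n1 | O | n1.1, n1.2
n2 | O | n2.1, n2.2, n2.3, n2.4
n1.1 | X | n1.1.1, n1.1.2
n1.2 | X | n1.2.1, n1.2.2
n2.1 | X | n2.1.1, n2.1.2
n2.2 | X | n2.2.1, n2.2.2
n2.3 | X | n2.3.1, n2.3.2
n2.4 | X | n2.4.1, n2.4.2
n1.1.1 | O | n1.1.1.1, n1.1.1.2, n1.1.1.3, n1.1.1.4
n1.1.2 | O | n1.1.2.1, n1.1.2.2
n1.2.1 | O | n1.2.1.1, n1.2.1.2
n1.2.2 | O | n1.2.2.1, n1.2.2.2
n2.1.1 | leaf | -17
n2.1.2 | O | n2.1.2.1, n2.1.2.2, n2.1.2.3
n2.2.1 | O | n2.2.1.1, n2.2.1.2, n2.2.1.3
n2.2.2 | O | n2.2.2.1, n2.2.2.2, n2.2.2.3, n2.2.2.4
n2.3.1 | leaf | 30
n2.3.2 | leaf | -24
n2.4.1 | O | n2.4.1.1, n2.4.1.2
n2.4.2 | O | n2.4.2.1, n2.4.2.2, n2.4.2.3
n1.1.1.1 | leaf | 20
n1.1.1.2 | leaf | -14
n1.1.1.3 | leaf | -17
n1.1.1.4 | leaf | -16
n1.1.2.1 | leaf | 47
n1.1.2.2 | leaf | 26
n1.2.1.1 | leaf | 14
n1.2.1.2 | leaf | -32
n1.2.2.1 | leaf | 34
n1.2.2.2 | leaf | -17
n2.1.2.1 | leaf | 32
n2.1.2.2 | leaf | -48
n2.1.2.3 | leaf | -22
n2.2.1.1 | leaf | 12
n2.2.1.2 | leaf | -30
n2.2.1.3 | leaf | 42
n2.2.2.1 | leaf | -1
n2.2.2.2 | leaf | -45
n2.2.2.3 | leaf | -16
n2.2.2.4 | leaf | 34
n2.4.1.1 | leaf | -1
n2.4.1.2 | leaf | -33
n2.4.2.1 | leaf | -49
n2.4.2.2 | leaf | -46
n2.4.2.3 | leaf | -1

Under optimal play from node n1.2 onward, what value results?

n1.2.1 (O): min(14, -32) = -32
n1.2.2 (O): min(34, -17) = -17
n1.2 (X): max(-32, -17) = -17

-17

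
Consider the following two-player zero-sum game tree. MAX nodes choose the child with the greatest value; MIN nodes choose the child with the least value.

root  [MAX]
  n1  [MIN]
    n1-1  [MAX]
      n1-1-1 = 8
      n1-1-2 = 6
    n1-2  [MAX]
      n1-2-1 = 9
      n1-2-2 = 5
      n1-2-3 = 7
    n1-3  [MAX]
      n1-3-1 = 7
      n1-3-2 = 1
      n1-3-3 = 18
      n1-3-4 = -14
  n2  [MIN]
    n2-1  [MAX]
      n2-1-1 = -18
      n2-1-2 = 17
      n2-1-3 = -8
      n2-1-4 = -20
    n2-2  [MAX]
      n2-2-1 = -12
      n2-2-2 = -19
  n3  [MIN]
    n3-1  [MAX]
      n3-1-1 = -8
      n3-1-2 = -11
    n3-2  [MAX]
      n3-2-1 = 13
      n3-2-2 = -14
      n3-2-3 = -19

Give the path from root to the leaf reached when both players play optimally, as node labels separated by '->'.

root -> n1 -> n1-1 -> n1-1-1

n1-1 (MAX): max(8, 6) = 8
n1-2 (MAX): max(9, 5, 7) = 9
n1-3 (MAX): max(7, 1, 18, -14) = 18
n1 (MIN): min(8, 9, 18) = 8
n2-1 (MAX): max(-18, 17, -8, -20) = 17
n2-2 (MAX): max(-12, -19) = -12
n2 (MIN): min(17, -12) = -12
n3-1 (MAX): max(-8, -11) = -8
n3-2 (MAX): max(13, -14, -19) = 13
n3 (MIN): min(-8, 13) = -8
root (MAX): max(8, -12, -8) = 8
At root, MAX picks n1 (highest: 8).
At n1, MIN picks n1-1 (lowest: 8).
At n1-1, MAX picks n1-1-1 (highest: 8).
Terminal value 8.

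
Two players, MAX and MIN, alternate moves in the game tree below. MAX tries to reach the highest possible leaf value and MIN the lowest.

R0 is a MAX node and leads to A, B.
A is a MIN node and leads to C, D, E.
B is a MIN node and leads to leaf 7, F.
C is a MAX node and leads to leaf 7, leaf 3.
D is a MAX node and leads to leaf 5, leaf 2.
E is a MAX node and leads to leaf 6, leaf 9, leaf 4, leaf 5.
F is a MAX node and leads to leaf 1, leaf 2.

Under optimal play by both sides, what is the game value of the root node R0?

C (MAX): max(7, 3) = 7
D (MAX): max(5, 2) = 5
E (MAX): max(6, 9, 4, 5) = 9
A (MIN): min(7, 5, 9) = 5
F (MAX): max(1, 2) = 2
B (MIN): min(7, 2) = 2
R0 (MAX): max(5, 2) = 5

5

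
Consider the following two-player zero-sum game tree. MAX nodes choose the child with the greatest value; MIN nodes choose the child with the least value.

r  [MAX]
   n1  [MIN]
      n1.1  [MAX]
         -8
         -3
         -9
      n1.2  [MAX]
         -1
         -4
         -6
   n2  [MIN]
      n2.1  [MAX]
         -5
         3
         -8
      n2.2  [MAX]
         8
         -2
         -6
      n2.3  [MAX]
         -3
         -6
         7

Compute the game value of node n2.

3

n2.1 (MAX): max(-5, 3, -8) = 3
n2.2 (MAX): max(8, -2, -6) = 8
n2.3 (MAX): max(-3, -6, 7) = 7
n2 (MIN): min(3, 8, 7) = 3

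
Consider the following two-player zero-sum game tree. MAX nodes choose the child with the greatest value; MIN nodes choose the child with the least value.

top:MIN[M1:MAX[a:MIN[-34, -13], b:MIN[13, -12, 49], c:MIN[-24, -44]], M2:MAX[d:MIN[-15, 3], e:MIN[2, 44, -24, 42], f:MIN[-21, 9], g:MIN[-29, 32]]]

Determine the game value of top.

a (MIN): min(-34, -13) = -34
b (MIN): min(13, -12, 49) = -12
c (MIN): min(-24, -44) = -44
M1 (MAX): max(-34, -12, -44) = -12
d (MIN): min(-15, 3) = -15
e (MIN): min(2, 44, -24, 42) = -24
f (MIN): min(-21, 9) = -21
g (MIN): min(-29, 32) = -29
M2 (MAX): max(-15, -24, -21, -29) = -15
top (MIN): min(-12, -15) = -15

-15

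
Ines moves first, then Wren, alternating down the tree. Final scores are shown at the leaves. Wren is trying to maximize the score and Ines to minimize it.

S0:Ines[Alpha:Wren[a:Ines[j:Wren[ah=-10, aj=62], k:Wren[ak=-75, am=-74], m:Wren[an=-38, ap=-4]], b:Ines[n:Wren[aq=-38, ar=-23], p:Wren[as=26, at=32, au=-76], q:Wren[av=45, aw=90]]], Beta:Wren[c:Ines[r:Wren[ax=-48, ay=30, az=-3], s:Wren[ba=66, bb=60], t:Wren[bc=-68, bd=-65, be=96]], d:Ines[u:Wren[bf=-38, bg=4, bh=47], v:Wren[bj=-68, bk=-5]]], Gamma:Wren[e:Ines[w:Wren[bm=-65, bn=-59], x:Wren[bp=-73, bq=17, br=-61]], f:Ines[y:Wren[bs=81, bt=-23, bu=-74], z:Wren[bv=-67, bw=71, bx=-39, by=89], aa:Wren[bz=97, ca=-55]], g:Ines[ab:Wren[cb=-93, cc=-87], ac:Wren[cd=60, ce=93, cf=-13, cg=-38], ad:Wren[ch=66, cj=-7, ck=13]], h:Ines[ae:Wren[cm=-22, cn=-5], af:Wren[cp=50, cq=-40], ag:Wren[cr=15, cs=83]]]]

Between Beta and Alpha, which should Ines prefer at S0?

r (Wren): max(-48, 30, -3) = 30
s (Wren): max(66, 60) = 66
t (Wren): max(-68, -65, 96) = 96
c (Ines): min(30, 66, 96) = 30
u (Wren): max(-38, 4, 47) = 47
v (Wren): max(-68, -5) = -5
d (Ines): min(47, -5) = -5
Beta (Wren): max(30, -5) = 30
j (Wren): max(-10, 62) = 62
k (Wren): max(-75, -74) = -74
m (Wren): max(-38, -4) = -4
a (Ines): min(62, -74, -4) = -74
n (Wren): max(-38, -23) = -23
p (Wren): max(26, 32, -76) = 32
q (Wren): max(45, 90) = 90
b (Ines): min(-23, 32, 90) = -23
Alpha (Wren): max(-74, -23) = -23
Ines prefers the lower value; Beta=30, Alpha=-23. Alpha is better since -23 < 30.

Alpha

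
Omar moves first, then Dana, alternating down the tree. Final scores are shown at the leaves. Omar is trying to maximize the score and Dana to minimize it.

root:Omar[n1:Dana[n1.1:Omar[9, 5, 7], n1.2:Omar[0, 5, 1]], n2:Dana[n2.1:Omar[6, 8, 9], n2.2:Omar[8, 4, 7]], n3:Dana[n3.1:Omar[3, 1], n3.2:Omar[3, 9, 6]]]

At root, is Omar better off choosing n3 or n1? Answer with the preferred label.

n3.1 (Omar): max(3, 1) = 3
n3.2 (Omar): max(3, 9, 6) = 9
n3 (Dana): min(3, 9) = 3
n1.1 (Omar): max(9, 5, 7) = 9
n1.2 (Omar): max(0, 5, 1) = 5
n1 (Dana): min(9, 5) = 5
Omar prefers the higher value; n3=3, n1=5. n1 is better since 5 > 3.

n1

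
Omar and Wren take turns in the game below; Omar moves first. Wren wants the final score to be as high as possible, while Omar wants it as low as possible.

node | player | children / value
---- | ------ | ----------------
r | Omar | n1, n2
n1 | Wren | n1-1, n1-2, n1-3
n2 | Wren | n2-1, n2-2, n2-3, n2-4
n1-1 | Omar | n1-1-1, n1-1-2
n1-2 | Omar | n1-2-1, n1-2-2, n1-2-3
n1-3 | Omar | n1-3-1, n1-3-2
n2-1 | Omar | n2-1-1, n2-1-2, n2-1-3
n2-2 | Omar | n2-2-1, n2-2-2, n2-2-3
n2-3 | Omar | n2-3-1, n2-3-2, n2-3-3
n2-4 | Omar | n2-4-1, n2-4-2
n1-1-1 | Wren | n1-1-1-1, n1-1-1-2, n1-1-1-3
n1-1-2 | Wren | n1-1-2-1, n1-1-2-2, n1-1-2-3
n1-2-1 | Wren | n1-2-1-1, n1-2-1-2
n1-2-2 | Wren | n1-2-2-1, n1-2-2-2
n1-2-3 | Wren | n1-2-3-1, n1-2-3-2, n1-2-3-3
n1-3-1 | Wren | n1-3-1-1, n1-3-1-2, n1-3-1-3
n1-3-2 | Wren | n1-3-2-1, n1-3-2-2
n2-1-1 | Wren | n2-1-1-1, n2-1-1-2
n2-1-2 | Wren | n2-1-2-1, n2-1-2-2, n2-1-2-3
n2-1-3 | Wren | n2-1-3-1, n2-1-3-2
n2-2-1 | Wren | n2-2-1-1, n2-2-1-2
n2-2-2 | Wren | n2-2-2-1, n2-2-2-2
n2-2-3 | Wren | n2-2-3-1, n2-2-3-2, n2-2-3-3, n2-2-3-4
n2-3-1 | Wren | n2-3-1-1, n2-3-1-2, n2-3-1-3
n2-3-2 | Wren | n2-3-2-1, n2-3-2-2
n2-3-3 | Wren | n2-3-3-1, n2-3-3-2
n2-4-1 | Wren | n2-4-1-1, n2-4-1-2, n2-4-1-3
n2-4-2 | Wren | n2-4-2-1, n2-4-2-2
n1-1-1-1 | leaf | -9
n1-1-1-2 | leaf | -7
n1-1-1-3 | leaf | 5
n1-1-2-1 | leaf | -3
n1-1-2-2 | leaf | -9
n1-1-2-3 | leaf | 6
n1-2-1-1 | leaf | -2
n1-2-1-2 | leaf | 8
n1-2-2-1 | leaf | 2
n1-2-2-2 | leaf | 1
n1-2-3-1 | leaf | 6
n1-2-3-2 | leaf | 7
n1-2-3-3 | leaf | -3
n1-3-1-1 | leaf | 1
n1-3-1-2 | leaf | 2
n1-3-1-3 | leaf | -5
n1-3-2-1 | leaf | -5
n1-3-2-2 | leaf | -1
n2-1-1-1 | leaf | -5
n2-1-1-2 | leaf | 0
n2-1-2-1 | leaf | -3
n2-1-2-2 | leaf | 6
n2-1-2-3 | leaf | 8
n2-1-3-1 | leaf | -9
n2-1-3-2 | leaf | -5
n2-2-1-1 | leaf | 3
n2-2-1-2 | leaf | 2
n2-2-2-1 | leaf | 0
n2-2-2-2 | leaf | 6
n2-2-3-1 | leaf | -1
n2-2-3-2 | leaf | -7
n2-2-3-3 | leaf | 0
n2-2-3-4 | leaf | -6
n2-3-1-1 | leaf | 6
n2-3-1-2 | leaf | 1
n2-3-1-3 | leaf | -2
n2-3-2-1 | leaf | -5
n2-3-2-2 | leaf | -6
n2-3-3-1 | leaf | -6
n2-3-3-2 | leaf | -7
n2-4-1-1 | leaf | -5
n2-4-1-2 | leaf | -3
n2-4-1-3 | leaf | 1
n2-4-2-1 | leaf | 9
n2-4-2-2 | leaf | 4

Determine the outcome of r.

n1-1-1 (Wren): max(-9, -7, 5) = 5
n1-1-2 (Wren): max(-3, -9, 6) = 6
n1-1 (Omar): min(5, 6) = 5
n1-2-1 (Wren): max(-2, 8) = 8
n1-2-2 (Wren): max(2, 1) = 2
n1-2-3 (Wren): max(6, 7, -3) = 7
n1-2 (Omar): min(8, 2, 7) = 2
n1-3-1 (Wren): max(1, 2, -5) = 2
n1-3-2 (Wren): max(-5, -1) = -1
n1-3 (Omar): min(2, -1) = -1
n1 (Wren): max(5, 2, -1) = 5
n2-1-1 (Wren): max(-5, 0) = 0
n2-1-2 (Wren): max(-3, 6, 8) = 8
n2-1-3 (Wren): max(-9, -5) = -5
n2-1 (Omar): min(0, 8, -5) = -5
n2-2-1 (Wren): max(3, 2) = 3
n2-2-2 (Wren): max(0, 6) = 6
n2-2-3 (Wren): max(-1, -7, 0, -6) = 0
n2-2 (Omar): min(3, 6, 0) = 0
n2-3-1 (Wren): max(6, 1, -2) = 6
n2-3-2 (Wren): max(-5, -6) = -5
n2-3-3 (Wren): max(-6, -7) = -6
n2-3 (Omar): min(6, -5, -6) = -6
n2-4-1 (Wren): max(-5, -3, 1) = 1
n2-4-2 (Wren): max(9, 4) = 9
n2-4 (Omar): min(1, 9) = 1
n2 (Wren): max(-5, 0, -6, 1) = 1
r (Omar): min(5, 1) = 1

1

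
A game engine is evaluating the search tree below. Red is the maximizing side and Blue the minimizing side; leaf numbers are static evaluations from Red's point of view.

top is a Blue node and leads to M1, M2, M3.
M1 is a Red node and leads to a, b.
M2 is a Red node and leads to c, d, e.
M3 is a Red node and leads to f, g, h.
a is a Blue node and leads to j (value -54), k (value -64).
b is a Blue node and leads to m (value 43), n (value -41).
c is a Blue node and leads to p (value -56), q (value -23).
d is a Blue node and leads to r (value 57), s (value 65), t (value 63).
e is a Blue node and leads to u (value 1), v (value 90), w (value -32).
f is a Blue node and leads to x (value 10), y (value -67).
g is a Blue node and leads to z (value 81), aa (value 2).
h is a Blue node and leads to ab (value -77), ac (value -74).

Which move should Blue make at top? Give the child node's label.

M1

a (Blue): min(-54, -64) = -64
b (Blue): min(43, -41) = -41
M1 (Red): max(-64, -41) = -41
c (Blue): min(-56, -23) = -56
d (Blue): min(57, 65, 63) = 57
e (Blue): min(1, 90, -32) = -32
M2 (Red): max(-56, 57, -32) = 57
f (Blue): min(10, -67) = -67
g (Blue): min(81, 2) = 2
h (Blue): min(-77, -74) = -77
M3 (Red): max(-67, 2, -77) = 2
top (Blue): min(-41, 57, 2) = -41
Blue at top wants the lowest of {M1=-41, M2=57, M3=2}, so chooses M1.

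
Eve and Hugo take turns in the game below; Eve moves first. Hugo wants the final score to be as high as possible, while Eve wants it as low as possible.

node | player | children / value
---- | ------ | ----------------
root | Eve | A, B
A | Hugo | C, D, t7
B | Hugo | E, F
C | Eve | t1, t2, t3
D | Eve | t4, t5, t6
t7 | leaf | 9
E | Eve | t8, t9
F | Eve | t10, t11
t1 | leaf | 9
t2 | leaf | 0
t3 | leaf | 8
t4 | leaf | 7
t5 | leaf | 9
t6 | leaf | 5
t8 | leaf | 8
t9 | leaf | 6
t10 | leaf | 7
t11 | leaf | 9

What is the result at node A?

C (Eve): min(9, 0, 8) = 0
D (Eve): min(7, 9, 5) = 5
A (Hugo): max(0, 5, 9) = 9

9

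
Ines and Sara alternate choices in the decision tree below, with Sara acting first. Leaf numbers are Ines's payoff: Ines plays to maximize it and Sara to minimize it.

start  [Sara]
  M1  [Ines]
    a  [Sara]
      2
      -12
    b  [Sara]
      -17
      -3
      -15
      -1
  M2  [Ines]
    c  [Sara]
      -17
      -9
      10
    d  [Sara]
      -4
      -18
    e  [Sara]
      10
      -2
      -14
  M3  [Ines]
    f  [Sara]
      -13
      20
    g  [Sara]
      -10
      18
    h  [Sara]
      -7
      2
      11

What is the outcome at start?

a (Sara): min(2, -12) = -12
b (Sara): min(-17, -3, -15, -1) = -17
M1 (Ines): max(-12, -17) = -12
c (Sara): min(-17, -9, 10) = -17
d (Sara): min(-4, -18) = -18
e (Sara): min(10, -2, -14) = -14
M2 (Ines): max(-17, -18, -14) = -14
f (Sara): min(-13, 20) = -13
g (Sara): min(-10, 18) = -10
h (Sara): min(-7, 2, 11) = -7
M3 (Ines): max(-13, -10, -7) = -7
start (Sara): min(-12, -14, -7) = -14

-14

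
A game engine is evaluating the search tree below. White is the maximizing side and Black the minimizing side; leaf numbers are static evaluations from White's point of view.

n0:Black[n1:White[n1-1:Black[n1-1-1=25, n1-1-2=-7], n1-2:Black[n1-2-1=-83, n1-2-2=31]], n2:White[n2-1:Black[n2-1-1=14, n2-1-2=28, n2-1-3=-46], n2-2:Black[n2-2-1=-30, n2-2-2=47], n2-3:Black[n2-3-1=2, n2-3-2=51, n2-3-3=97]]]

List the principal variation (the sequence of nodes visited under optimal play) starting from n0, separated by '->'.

n0 -> n1 -> n1-1 -> n1-1-2

n1-1 (Black): min(25, -7) = -7
n1-2 (Black): min(-83, 31) = -83
n1 (White): max(-7, -83) = -7
n2-1 (Black): min(14, 28, -46) = -46
n2-2 (Black): min(-30, 47) = -30
n2-3 (Black): min(2, 51, 97) = 2
n2 (White): max(-46, -30, 2) = 2
n0 (Black): min(-7, 2) = -7
At n0, Black picks n1 (lowest: -7).
At n1, White picks n1-1 (highest: -7).
At n1-1, Black picks n1-1-2 (lowest: -7).
Terminal value -7.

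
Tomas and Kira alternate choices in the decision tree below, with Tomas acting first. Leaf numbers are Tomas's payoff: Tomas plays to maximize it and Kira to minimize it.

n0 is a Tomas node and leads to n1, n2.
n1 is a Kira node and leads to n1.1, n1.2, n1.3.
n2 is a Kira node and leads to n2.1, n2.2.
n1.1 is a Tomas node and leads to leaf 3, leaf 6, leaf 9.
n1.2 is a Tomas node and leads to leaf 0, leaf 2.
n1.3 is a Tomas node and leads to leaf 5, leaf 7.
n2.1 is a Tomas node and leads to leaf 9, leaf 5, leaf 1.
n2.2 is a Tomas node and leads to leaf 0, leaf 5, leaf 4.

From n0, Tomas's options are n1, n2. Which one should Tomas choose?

n2

n1.1 (Tomas): max(3, 6, 9) = 9
n1.2 (Tomas): max(0, 2) = 2
n1.3 (Tomas): max(5, 7) = 7
n1 (Kira): min(9, 2, 7) = 2
n2.1 (Tomas): max(9, 5, 1) = 9
n2.2 (Tomas): max(0, 5, 4) = 5
n2 (Kira): min(9, 5) = 5
n0 (Tomas): max(2, 5) = 5
Tomas at n0 wants the highest of {n1=2, n2=5}, so chooses n2.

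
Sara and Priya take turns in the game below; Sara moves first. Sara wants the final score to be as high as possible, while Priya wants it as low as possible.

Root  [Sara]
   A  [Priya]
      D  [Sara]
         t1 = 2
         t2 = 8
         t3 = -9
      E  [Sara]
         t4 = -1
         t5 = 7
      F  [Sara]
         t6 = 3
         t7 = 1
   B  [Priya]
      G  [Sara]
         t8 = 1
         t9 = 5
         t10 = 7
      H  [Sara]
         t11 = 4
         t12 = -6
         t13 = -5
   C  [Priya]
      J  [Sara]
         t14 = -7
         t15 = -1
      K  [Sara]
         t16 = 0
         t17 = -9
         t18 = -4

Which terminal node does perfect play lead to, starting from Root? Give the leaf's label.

D (Sara): max(2, 8, -9) = 8
E (Sara): max(-1, 7) = 7
F (Sara): max(3, 1) = 3
A (Priya): min(8, 7, 3) = 3
G (Sara): max(1, 5, 7) = 7
H (Sara): max(4, -6, -5) = 4
B (Priya): min(7, 4) = 4
J (Sara): max(-7, -1) = -1
K (Sara): max(0, -9, -4) = 0
C (Priya): min(-1, 0) = -1
Root (Sara): max(3, 4, -1) = 4
At Root, Sara picks B (highest: 4).
At B, Priya picks H (lowest: 4).
At H, Sara picks t11 (highest: 4).
Terminal value 4.

t11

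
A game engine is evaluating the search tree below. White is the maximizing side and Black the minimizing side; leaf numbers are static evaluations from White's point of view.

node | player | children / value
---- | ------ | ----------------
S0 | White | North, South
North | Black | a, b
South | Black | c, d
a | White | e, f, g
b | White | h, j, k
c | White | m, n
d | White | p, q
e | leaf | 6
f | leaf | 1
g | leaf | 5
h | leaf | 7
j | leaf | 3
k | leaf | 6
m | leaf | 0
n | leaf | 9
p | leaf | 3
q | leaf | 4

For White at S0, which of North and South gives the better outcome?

a (White): max(6, 1, 5) = 6
b (White): max(7, 3, 6) = 7
North (Black): min(6, 7) = 6
c (White): max(0, 9) = 9
d (White): max(3, 4) = 4
South (Black): min(9, 4) = 4
White prefers the higher value; North=6, South=4. North is better since 6 > 4.

North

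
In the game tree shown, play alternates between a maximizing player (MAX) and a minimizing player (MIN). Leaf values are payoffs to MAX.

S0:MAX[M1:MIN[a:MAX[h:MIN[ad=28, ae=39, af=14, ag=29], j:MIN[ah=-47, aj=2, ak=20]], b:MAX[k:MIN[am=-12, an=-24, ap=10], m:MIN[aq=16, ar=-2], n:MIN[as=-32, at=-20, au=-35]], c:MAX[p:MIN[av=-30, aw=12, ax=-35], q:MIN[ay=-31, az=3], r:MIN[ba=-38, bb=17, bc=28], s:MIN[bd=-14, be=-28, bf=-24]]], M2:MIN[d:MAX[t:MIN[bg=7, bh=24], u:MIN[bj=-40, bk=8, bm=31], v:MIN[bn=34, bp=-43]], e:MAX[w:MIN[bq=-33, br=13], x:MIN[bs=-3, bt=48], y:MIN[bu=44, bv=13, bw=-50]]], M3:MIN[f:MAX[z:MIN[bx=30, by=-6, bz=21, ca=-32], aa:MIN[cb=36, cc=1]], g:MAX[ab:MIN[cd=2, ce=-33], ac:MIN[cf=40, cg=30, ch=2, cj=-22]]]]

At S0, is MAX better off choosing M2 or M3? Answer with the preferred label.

t (MIN): min(7, 24) = 7
u (MIN): min(-40, 8, 31) = -40
v (MIN): min(34, -43) = -43
d (MAX): max(7, -40, -43) = 7
w (MIN): min(-33, 13) = -33
x (MIN): min(-3, 48) = -3
y (MIN): min(44, 13, -50) = -50
e (MAX): max(-33, -3, -50) = -3
M2 (MIN): min(7, -3) = -3
z (MIN): min(30, -6, 21, -32) = -32
aa (MIN): min(36, 1) = 1
f (MAX): max(-32, 1) = 1
ab (MIN): min(2, -33) = -33
ac (MIN): min(40, 30, 2, -22) = -22
g (MAX): max(-33, -22) = -22
M3 (MIN): min(1, -22) = -22
MAX prefers the higher value; M2=-3, M3=-22. M2 is better since -3 > -22.

M2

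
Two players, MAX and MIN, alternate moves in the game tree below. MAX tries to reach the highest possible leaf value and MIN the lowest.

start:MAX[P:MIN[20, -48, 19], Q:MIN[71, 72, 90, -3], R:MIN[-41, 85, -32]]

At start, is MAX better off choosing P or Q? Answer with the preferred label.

Q

P (MIN): min(20, -48, 19) = -48
Q (MIN): min(71, 72, 90, -3) = -3
MAX prefers the higher value; P=-48, Q=-3. Q is better since -3 > -48.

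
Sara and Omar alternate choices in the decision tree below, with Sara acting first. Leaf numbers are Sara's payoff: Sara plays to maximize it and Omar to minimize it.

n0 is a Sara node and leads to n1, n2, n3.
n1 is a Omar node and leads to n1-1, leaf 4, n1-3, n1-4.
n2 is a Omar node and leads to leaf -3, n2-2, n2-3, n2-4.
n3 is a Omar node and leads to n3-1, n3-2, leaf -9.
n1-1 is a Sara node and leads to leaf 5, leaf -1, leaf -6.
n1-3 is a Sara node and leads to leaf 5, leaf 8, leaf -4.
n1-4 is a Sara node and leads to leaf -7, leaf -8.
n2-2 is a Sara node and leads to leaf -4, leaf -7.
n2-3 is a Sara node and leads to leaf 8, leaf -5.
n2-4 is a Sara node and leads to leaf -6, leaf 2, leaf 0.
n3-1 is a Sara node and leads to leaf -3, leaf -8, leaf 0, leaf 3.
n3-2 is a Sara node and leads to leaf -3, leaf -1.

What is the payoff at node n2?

n2-2 (Sara): max(-4, -7) = -4
n2-3 (Sara): max(8, -5) = 8
n2-4 (Sara): max(-6, 2, 0) = 2
n2 (Omar): min(-3, -4, 8, 2) = -4

-4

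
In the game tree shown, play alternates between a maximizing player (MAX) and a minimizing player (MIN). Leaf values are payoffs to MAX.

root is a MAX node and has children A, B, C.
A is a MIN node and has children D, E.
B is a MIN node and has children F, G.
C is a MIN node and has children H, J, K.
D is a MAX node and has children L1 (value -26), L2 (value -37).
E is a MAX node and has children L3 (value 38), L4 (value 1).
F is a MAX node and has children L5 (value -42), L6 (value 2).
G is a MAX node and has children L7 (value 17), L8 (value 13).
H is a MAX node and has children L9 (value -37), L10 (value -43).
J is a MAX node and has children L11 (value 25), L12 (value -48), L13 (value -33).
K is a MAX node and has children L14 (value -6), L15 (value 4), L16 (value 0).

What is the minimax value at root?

D (MAX): max(-26, -37) = -26
E (MAX): max(38, 1) = 38
A (MIN): min(-26, 38) = -26
F (MAX): max(-42, 2) = 2
G (MAX): max(17, 13) = 17
B (MIN): min(2, 17) = 2
H (MAX): max(-37, -43) = -37
J (MAX): max(25, -48, -33) = 25
K (MAX): max(-6, 4, 0) = 4
C (MIN): min(-37, 25, 4) = -37
root (MAX): max(-26, 2, -37) = 2

2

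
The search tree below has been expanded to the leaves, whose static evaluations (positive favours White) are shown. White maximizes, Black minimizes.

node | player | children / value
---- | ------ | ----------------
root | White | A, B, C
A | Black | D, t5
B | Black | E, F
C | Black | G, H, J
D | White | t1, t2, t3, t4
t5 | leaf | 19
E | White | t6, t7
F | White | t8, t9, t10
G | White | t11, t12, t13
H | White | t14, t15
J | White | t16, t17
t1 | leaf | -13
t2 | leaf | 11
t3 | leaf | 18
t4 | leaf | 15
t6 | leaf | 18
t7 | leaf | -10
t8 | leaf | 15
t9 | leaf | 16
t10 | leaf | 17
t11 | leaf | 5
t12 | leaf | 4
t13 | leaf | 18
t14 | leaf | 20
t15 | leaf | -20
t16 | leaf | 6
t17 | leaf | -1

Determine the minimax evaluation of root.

D (White): max(-13, 11, 18, 15) = 18
A (Black): min(18, 19) = 18
E (White): max(18, -10) = 18
F (White): max(15, 16, 17) = 17
B (Black): min(18, 17) = 17
G (White): max(5, 4, 18) = 18
H (White): max(20, -20) = 20
J (White): max(6, -1) = 6
C (Black): min(18, 20, 6) = 6
root (White): max(18, 17, 6) = 18

18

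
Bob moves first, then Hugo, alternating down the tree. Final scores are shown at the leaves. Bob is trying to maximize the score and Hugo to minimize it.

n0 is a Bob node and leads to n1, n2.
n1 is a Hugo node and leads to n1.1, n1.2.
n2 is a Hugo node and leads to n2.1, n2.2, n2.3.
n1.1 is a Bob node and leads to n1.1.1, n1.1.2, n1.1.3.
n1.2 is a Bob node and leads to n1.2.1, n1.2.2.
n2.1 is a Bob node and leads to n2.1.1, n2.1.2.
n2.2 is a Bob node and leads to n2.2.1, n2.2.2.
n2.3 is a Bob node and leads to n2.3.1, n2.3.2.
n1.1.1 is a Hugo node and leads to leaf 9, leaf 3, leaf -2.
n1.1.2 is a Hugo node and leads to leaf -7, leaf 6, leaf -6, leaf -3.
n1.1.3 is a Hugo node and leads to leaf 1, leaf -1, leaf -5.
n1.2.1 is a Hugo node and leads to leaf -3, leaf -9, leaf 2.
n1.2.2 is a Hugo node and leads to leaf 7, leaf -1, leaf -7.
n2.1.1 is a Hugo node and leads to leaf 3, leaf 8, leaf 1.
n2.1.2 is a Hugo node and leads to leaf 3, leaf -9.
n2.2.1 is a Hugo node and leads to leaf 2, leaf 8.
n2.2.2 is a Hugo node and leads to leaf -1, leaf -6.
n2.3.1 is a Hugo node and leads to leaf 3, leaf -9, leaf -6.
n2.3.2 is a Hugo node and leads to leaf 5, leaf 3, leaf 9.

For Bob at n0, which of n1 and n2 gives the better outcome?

n2

n1.1.1 (Hugo): min(9, 3, -2) = -2
n1.1.2 (Hugo): min(-7, 6, -6, -3) = -7
n1.1.3 (Hugo): min(1, -1, -5) = -5
n1.1 (Bob): max(-2, -7, -5) = -2
n1.2.1 (Hugo): min(-3, -9, 2) = -9
n1.2.2 (Hugo): min(7, -1, -7) = -7
n1.2 (Bob): max(-9, -7) = -7
n1 (Hugo): min(-2, -7) = -7
n2.1.1 (Hugo): min(3, 8, 1) = 1
n2.1.2 (Hugo): min(3, -9) = -9
n2.1 (Bob): max(1, -9) = 1
n2.2.1 (Hugo): min(2, 8) = 2
n2.2.2 (Hugo): min(-1, -6) = -6
n2.2 (Bob): max(2, -6) = 2
n2.3.1 (Hugo): min(3, -9, -6) = -9
n2.3.2 (Hugo): min(5, 3, 9) = 3
n2.3 (Bob): max(-9, 3) = 3
n2 (Hugo): min(1, 2, 3) = 1
Bob prefers the higher value; n1=-7, n2=1. n2 is better since 1 > -7.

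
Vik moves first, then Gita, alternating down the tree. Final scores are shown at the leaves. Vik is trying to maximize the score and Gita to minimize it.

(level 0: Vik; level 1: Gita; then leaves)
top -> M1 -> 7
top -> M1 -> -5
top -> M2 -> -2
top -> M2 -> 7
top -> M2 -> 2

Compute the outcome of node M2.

-2

M2 (Gita): min(-2, 7, 2) = -2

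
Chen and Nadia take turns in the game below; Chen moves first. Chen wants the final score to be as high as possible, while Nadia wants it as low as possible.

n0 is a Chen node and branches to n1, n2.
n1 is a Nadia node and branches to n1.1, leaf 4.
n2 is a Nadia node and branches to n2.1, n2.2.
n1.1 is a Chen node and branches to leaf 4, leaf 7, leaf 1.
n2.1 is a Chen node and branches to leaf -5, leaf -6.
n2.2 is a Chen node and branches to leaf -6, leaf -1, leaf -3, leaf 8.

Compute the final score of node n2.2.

8

n2.2 (Chen): max(-6, -1, -3, 8) = 8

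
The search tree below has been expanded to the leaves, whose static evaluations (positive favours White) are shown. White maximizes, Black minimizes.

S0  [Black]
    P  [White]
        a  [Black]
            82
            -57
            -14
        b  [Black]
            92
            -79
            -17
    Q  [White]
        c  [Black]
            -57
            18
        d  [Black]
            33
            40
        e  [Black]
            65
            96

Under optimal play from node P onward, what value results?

a (Black): min(82, -57, -14) = -57
b (Black): min(92, -79, -17) = -79
P (White): max(-57, -79) = -57

-57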